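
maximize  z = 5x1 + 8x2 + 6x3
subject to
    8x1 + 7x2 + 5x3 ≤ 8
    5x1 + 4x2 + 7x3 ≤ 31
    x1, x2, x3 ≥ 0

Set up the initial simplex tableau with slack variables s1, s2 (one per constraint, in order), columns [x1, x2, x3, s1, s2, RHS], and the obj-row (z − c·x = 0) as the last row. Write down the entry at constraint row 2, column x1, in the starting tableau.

5

Constraint 2 has coefficient 5 on x1.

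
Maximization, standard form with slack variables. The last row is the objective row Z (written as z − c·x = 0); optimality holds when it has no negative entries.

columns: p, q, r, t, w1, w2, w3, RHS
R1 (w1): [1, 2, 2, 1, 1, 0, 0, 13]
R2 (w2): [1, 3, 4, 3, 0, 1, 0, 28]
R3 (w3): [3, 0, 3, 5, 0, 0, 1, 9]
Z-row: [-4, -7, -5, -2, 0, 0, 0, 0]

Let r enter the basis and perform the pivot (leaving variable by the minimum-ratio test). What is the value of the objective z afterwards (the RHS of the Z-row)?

15

Ratio test on column r — row 1: 13/2 = 13/2; row 2: 28/4 = 7; row 3: 9/3 = 3. Minimum is 3 at row 3 (w3 leaves); pivot element 3.
Pivot on row 3; the Z-row RHS becomes 0 − (-5)·3 = 15.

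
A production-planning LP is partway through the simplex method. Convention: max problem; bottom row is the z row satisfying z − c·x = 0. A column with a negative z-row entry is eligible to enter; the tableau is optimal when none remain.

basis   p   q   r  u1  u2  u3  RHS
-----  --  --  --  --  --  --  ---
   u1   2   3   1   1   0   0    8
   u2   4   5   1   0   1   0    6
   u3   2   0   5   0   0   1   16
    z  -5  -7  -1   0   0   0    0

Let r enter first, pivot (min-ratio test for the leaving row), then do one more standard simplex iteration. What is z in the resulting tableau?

178/25

Ratio test on column r — row 1: 8/1 = 8; row 2: 6/1 = 6; row 3: 16/5 = 16/5. Minimum is 16/5 at row 3 (u3 leaves); pivot element 5.
Pivot on row 3; the z-row RHS becomes 0 − (-1)·(16/5) = 16/5.
Next entering variable (most negative z-row entry -7): q.
Ratio test on column q — row 1: (24/5)/3 = 8/5; row 2: (14/5)/5 = 14/25; row 3: entry 0 ≤ 0. Minimum is 14/25 at row 2 (u2 leaves); pivot element 5.
After the second pivot the z-row RHS is 16/5 − (-7)·(14/25) = 178/25.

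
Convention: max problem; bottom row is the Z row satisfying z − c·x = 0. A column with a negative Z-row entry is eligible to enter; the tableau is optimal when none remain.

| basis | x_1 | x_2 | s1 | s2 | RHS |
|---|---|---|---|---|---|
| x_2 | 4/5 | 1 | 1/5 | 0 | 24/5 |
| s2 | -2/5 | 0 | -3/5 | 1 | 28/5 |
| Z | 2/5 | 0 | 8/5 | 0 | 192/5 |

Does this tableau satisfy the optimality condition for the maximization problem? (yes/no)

yes

Every Z-row coefficient is ≥ 0, so the tableau is optimal.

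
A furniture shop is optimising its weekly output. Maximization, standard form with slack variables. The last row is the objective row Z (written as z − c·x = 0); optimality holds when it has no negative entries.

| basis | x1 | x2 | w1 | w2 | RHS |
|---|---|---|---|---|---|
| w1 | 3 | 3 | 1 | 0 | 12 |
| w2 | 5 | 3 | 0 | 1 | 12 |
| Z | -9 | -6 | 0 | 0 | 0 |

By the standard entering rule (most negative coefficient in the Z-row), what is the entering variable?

x1

Negative Z-row entries: x1: -9, x2: -6.
The most negative is -9 in column x1, so x1 enters.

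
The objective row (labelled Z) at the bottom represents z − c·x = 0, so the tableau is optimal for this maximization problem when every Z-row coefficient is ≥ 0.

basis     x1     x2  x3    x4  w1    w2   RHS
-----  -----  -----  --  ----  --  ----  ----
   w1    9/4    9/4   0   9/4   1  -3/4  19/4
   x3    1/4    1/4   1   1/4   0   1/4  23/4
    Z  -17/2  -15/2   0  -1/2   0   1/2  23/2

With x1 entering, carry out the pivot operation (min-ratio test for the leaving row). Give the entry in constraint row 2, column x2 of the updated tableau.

Ratio test on column x1 — row 1: (19/4)/(9/4) = 19/9; row 2: (23/4)/(1/4) = 23. Minimum is 19/9 at row 1 (w1 leaves); pivot element 9/4.
Divide row 1 by 9/4; eliminate column x1 from the other rows.
Row 2 update in column x2: 1/4 − (1/4)·1 = 0.

0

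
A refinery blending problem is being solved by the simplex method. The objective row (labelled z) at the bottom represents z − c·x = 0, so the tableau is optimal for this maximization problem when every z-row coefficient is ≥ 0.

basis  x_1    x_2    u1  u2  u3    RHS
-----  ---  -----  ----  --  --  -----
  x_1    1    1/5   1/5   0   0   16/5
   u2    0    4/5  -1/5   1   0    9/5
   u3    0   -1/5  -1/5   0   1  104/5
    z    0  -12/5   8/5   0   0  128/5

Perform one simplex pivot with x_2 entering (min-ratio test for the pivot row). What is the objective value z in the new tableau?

Ratio test on column x_2 — row 1: (16/5)/(1/5) = 16; row 2: (9/5)/(4/5) = 9/4; row 3: entry -1/5 ≤ 0. Minimum is 9/4 at row 2 (u2 leaves); pivot element 4/5.
Pivot on row 2; the z-row RHS becomes 128/5 − (-12/5)·(9/4) = 31.

31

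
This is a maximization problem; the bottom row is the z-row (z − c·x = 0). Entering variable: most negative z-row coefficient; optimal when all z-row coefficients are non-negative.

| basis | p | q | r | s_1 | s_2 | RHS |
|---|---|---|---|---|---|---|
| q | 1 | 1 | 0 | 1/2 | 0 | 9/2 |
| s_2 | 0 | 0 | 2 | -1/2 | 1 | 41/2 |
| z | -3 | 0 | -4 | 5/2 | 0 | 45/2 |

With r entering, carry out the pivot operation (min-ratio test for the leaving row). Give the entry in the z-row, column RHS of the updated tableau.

Ratio test on column r — row 1: entry 0 ≤ 0; row 2: (41/2)/2 = 41/4. Minimum is 41/4 at row 2 (s_2 leaves); pivot element 2.
Divide row 2 by 2; eliminate column r from the other rows.
z-row update in column RHS: 45/2 − (-4)·(41/4) = 127/2.

127/2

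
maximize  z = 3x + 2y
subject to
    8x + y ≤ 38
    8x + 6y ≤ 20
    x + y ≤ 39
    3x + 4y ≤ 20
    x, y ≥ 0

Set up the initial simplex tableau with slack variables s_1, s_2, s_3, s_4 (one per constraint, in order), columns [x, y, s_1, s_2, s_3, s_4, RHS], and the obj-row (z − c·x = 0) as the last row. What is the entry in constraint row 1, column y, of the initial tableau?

1

Constraint 1 has coefficient 1 on y.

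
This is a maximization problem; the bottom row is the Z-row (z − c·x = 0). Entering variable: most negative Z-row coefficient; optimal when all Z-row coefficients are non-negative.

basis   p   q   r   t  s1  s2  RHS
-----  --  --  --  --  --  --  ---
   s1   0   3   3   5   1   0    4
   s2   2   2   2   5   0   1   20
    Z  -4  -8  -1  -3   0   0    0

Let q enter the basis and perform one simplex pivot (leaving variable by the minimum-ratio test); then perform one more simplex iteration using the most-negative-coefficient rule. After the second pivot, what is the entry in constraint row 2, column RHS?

Ratio test on column q — row 1: 4/3 = 4/3; row 2: 20/2 = 10. Minimum is 4/3 at row 1 (s1 leaves); pivot element 3.
Divide row 1 by 3; eliminate column q from the other rows.
Second iteration: most negative Z-row entry is -4 in column p, so p enters.
Ratio test on column p — row 1: entry 0 ≤ 0; row 2: (52/3)/2 = 26/3. Minimum is 26/3 at row 2 (s2 leaves); pivot element 2.
Divide row 2 by 2; eliminate column p from the other rows.
After both pivots, the entry at constraint row 2, column RHS is 26/3.

26/3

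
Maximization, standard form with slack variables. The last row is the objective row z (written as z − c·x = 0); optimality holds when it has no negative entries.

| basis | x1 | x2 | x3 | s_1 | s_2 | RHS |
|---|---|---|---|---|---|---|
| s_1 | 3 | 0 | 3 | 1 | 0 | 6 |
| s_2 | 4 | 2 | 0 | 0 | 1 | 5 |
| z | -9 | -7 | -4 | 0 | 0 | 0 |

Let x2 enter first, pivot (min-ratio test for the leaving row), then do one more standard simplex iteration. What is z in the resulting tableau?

Ratio test on column x2 — row 1: entry 0 ≤ 0; row 2: 5/2 = 5/2. Minimum is 5/2 at row 2 (s_2 leaves); pivot element 2.
Pivot on row 2; the z-row RHS becomes 0 − (-7)·(5/2) = 35/2.
Next entering variable (most negative z-row entry -4): x3.
Ratio test on column x3 — row 1: 6/3 = 2; row 2: entry 0 ≤ 0. Minimum is 2 at row 1 (s_1 leaves); pivot element 3.
After the second pivot the z-row RHS is 35/2 − (-4)·2 = 51/2.

51/2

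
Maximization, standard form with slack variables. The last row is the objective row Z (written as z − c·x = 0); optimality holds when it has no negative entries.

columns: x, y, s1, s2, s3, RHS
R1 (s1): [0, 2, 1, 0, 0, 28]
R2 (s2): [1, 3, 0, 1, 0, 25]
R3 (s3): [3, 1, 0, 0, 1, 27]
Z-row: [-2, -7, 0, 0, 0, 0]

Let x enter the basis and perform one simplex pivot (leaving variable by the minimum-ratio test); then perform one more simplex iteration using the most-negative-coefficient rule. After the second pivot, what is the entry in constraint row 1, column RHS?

16

Ratio test on column x — row 1: entry 0 ≤ 0; row 2: 25/1 = 25; row 3: 27/3 = 9. Minimum is 9 at row 3 (s3 leaves); pivot element 3.
Divide row 3 by 3; eliminate column x from the other rows.
Second iteration: most negative Z-row entry is -19/3 in column y, so y enters.
Ratio test on column y — row 1: 28/2 = 14; row 2: 16/(8/3) = 6; row 3: 9/(1/3) = 27. Minimum is 6 at row 2 (s2 leaves); pivot element 8/3.
Divide row 2 by 8/3; eliminate column y from the other rows.
After both pivots, the entry at constraint row 1, column RHS is 16.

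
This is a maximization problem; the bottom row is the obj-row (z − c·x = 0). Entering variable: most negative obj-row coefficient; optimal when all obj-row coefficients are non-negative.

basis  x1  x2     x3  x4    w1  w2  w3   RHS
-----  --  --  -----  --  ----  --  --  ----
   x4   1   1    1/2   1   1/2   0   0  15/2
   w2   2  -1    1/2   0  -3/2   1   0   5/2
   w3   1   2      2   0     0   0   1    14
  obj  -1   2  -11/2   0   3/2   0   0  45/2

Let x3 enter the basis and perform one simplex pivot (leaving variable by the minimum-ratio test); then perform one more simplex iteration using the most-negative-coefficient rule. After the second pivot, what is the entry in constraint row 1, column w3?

Ratio test on column x3 — row 1: (15/2)/(1/2) = 15; row 2: (5/2)/(1/2) = 5; row 3: 14/2 = 7. Minimum is 5 at row 2 (w2 leaves); pivot element 1/2.
Divide row 2 by 1/2; eliminate column x3 from the other rows.
Second iteration: most negative obj-row entry is -15 in column w1, so w1 enters.
Ratio test on column w1 — row 1: 5/2 = 5/2; row 2: entry -3 ≤ 0; row 3: 4/6 = 2/3. Minimum is 2/3 at row 3 (w3 leaves); pivot element 6.
Divide row 3 by 6; eliminate column w1 from the other rows.
After both pivots, the entry at constraint row 1, column w3 is -1/3.

-1/3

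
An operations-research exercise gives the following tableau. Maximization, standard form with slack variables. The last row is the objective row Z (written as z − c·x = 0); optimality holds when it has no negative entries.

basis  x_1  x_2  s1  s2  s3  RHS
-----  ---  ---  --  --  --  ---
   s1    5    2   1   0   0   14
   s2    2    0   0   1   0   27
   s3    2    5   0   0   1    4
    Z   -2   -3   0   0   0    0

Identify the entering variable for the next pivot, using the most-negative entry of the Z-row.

x_2

Negative Z-row entries: x_1: -2, x_2: -3.
The most negative is -3 in column x_2, so x_2 enters.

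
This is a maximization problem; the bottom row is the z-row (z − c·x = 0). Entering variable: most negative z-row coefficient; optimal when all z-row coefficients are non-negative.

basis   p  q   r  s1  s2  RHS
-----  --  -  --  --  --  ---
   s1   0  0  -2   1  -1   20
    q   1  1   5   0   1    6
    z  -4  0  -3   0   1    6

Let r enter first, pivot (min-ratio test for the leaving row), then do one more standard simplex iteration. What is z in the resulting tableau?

30

Ratio test on column r — row 1: entry -2 ≤ 0; row 2: 6/5 = 6/5. Minimum is 6/5 at row 2 (q leaves); pivot element 5.
Pivot on row 2; the z-row RHS becomes 6 − (-3)·(6/5) = 48/5.
Next entering variable (most negative z-row entry -17/5): p.
Ratio test on column p — row 1: (112/5)/(2/5) = 56; row 2: (6/5)/(1/5) = 6. Minimum is 6 at row 2 (r leaves); pivot element 1/5.
After the second pivot the z-row RHS is 48/5 − (-17/5)·6 = 30.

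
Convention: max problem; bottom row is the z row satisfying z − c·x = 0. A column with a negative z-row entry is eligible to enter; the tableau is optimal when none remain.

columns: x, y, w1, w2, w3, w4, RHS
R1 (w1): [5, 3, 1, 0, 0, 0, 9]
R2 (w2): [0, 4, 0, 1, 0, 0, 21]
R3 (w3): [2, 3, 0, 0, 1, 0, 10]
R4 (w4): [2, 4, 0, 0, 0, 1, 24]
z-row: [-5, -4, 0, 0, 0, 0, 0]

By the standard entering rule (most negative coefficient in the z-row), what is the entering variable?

Negative z-row entries: x: -5, y: -4.
The most negative is -5 in column x, so x enters.

x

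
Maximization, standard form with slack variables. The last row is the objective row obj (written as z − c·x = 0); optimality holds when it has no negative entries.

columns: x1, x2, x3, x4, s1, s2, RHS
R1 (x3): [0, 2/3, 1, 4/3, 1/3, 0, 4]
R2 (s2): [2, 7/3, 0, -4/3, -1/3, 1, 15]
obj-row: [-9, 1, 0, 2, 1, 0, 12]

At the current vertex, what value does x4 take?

0

x4 is not in the basis, so in the current basic feasible solution x4 = 0.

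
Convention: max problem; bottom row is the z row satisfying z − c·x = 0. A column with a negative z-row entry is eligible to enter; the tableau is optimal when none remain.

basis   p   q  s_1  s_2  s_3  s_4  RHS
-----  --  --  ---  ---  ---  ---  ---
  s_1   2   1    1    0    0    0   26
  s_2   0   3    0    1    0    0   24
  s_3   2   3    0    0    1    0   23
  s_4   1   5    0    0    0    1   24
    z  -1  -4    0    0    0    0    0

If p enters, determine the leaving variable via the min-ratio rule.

s_3

Column p entries and ratios — s_1: 26/2 = 13; s_2: 0 ≤ 0, skip; s_3: 23/2 = 23/2; s_4: 24/1 = 24.
Smallest ratio is 23/2 in the row of s_3, so s_3 leaves.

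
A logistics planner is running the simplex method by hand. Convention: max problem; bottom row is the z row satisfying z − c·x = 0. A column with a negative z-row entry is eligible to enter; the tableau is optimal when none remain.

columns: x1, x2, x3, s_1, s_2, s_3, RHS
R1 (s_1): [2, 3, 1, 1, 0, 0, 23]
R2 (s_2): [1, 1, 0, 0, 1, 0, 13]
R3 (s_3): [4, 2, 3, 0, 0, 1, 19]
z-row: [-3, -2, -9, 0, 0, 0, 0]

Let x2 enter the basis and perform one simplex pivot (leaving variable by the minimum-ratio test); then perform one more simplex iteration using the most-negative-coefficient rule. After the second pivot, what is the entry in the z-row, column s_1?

Ratio test on column x2 — row 1: 23/3 = 23/3; row 2: 13/1 = 13; row 3: 19/2 = 19/2. Minimum is 23/3 at row 1 (s_1 leaves); pivot element 3.
Divide row 1 by 3; eliminate column x2 from the other rows.
Second iteration: most negative z-row entry is -25/3 in column x3, so x3 enters.
Ratio test on column x3 — row 1: (23/3)/(1/3) = 23; row 2: entry -1/3 ≤ 0; row 3: (11/3)/(7/3) = 11/7. Minimum is 11/7 at row 3 (s_3 leaves); pivot element 7/3.
Divide row 3 by 7/3; eliminate column x3 from the other rows.
After both pivots, the entry at the z-row, column s_1 is -12/7.

-12/7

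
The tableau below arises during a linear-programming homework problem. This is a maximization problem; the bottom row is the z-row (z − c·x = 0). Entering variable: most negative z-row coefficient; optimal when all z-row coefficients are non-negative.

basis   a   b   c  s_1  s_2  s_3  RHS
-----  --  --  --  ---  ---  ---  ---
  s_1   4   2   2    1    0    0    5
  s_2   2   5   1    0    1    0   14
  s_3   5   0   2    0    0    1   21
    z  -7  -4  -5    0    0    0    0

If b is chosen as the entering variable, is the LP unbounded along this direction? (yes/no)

Column b has positive entries in row(s) 1, 2, so the ratio test bounds it — not unbounded.

no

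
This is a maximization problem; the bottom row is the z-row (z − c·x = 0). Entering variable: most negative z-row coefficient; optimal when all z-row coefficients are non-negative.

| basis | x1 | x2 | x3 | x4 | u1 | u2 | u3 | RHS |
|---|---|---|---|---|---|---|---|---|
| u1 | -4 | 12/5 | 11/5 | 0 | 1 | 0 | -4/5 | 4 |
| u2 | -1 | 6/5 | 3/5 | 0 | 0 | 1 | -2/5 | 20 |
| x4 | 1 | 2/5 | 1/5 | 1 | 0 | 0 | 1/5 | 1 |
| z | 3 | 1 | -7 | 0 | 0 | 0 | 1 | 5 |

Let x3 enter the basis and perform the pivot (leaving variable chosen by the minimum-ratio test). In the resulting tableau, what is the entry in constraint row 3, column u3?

3/11

Ratio test on column x3 — row 1: 4/(11/5) = 20/11; row 2: 20/(3/5) = 100/3; row 3: 1/(1/5) = 5. Minimum is 20/11 at row 1 (u1 leaves); pivot element 11/5.
Divide row 1 by 11/5; eliminate column x3 from the other rows.
Row 3 update in column u3: 1/5 − (1/5)·(-4/11) = 3/11.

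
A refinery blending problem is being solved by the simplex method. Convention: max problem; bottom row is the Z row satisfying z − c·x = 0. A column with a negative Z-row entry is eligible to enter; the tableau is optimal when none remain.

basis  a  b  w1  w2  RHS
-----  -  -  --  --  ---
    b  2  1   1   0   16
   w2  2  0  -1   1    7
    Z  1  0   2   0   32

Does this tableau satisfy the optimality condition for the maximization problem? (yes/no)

Every Z-row coefficient is ≥ 0, so the tableau is optimal.

yes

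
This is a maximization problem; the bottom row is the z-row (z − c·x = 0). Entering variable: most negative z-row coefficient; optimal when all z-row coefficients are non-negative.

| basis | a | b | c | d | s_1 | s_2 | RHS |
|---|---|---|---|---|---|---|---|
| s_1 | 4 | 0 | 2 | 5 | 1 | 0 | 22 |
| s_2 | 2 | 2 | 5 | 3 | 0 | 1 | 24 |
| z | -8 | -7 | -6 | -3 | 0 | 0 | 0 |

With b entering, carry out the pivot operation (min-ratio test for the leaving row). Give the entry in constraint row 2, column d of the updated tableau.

3/2

Ratio test on column b — row 1: entry 0 ≤ 0; row 2: 24/2 = 12. Minimum is 12 at row 2 (s_2 leaves); pivot element 2.
Divide row 2 by 2; eliminate column b from the other rows.
In the new row 2, the d entry is the old entry divided by the pivot: 3/2 = 3/2.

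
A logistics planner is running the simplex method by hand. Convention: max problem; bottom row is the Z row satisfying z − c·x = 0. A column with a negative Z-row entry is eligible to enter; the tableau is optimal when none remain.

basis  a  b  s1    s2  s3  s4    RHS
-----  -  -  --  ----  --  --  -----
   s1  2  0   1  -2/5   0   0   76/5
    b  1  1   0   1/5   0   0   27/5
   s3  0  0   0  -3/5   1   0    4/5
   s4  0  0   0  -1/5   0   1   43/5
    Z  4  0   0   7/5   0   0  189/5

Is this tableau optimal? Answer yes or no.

yes

Every Z-row coefficient is ≥ 0, so the tableau is optimal.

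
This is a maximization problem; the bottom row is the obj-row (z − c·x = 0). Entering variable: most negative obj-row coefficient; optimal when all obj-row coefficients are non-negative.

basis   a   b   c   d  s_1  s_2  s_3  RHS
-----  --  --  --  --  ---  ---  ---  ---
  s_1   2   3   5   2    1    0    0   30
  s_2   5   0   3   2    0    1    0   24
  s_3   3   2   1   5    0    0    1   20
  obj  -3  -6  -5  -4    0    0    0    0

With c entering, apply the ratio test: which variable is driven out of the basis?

Column c entries and ratios — s_1: 30/5 = 6; s_2: 24/3 = 8; s_3: 20/1 = 20.
Smallest ratio is 6 in the row of s_1, so s_1 leaves.

s_1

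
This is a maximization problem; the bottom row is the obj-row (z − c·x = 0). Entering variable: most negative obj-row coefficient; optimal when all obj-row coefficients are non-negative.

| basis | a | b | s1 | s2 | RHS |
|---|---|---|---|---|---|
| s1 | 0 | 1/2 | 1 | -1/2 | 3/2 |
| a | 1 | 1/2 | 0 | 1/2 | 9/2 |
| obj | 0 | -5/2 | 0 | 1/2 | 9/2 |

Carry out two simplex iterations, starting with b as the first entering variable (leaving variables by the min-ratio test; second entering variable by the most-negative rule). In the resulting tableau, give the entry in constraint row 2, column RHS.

Ratio test on column b — row 1: (3/2)/(1/2) = 3; row 2: (9/2)/(1/2) = 9. Minimum is 3 at row 1 (s1 leaves); pivot element 1/2.
Divide row 1 by 1/2; eliminate column b from the other rows.
Second iteration: most negative obj-row entry is -2 in column s2, so s2 enters.
Ratio test on column s2 — row 1: entry -1 ≤ 0; row 2: 3/1 = 3. Minimum is 3 at row 2 (a leaves); pivot element 1.
Divide row 2 by 1; eliminate column s2 from the other rows.
After both pivots, the entry at constraint row 2, column RHS is 3.

3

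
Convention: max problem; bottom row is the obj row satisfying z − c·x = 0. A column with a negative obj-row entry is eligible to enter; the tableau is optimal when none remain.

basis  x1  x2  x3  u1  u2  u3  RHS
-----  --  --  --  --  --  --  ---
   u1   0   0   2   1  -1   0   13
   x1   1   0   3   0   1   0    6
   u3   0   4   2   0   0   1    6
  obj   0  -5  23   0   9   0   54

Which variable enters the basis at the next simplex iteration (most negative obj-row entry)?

x2

Negative obj-row entries: x2: -5.
The most negative is -5 in column x2, so x2 enters.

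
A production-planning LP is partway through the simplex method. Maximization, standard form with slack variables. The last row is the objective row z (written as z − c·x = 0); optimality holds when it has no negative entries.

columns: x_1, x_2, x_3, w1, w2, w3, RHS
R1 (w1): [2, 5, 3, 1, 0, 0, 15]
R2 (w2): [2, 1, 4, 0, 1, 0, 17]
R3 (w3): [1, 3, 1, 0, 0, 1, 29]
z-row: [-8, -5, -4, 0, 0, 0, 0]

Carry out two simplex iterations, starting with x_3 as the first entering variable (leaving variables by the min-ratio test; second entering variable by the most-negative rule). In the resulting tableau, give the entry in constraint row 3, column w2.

1/2

Ratio test on column x_3 — row 1: 15/3 = 5; row 2: 17/4 = 17/4; row 3: 29/1 = 29. Minimum is 17/4 at row 2 (w2 leaves); pivot element 4.
Divide row 2 by 4; eliminate column x_3 from the other rows.
Second iteration: most negative z-row entry is -6 in column x_1, so x_1 enters.
Ratio test on column x_1 — row 1: (9/4)/(1/2) = 9/2; row 2: (17/4)/(1/2) = 17/2; row 3: (99/4)/(1/2) = 99/2. Minimum is 9/2 at row 1 (w1 leaves); pivot element 1/2.
Divide row 1 by 1/2; eliminate column x_1 from the other rows.
After both pivots, the entry at constraint row 3, column w2 is 1/2.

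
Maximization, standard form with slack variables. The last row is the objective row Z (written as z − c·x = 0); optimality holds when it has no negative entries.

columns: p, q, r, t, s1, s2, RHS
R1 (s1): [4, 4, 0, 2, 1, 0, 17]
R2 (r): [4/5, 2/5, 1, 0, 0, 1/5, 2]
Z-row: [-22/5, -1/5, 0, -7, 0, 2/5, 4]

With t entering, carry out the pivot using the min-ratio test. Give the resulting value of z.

Ratio test on column t — row 1: 17/2 = 17/2; row 2: entry 0 ≤ 0. Minimum is 17/2 at row 1 (s1 leaves); pivot element 2.
Pivot on row 1; the Z-row RHS becomes 4 − (-7)·(17/2) = 127/2.

127/2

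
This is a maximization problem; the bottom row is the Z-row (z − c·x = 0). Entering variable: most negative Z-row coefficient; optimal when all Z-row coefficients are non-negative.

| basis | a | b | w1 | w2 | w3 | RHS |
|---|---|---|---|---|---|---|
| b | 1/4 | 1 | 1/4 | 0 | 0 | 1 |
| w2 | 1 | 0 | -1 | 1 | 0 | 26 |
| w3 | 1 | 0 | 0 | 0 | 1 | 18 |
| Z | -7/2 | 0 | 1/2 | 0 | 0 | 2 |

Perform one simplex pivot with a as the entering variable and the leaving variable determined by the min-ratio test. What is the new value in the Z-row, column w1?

Ratio test on column a — row 1: 1/(1/4) = 4; row 2: 26/1 = 26; row 3: 18/1 = 18. Minimum is 4 at row 1 (b leaves); pivot element 1/4.
Divide row 1 by 1/4; eliminate column a from the other rows.
Z-row update in column w1: 1/2 − (-7/2)·1 = 4.

4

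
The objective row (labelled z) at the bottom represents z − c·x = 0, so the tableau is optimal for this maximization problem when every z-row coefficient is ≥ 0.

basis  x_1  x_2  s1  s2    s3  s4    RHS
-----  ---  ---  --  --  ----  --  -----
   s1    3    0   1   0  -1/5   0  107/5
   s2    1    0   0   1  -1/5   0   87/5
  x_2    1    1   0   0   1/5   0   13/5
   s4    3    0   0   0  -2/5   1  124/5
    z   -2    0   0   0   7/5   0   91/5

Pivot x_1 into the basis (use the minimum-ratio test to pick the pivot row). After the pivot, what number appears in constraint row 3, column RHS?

13/5

Ratio test on column x_1 — row 1: (107/5)/3 = 107/15; row 2: (87/5)/1 = 87/5; row 3: (13/5)/1 = 13/5; row 4: (124/5)/3 = 124/15. Minimum is 13/5 at row 3 (x_2 leaves); pivot element 1.
Divide row 3 by 1; eliminate column x_1 from the other rows.
In the new row 3, the RHS entry is the old entry divided by the pivot: (13/5)/1 = 13/5.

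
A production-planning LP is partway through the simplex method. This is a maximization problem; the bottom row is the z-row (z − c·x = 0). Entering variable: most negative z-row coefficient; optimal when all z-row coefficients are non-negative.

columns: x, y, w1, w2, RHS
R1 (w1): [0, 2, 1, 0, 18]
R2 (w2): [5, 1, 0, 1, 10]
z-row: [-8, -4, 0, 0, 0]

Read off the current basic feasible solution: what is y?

0

y is not in the basis, so in the current basic feasible solution y = 0.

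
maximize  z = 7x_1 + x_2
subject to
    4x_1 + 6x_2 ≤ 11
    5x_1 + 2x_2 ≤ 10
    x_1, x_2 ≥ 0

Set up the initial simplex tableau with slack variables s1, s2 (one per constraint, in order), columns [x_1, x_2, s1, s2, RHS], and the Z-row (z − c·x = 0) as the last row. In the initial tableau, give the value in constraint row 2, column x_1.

5

Constraint 2 has coefficient 5 on x_1.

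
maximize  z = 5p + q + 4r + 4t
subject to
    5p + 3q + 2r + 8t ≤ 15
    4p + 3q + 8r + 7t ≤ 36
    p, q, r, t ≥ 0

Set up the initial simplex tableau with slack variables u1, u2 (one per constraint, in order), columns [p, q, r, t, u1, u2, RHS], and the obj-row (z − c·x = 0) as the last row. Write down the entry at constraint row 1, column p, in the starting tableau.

Constraint 1 has coefficient 5 on p.

5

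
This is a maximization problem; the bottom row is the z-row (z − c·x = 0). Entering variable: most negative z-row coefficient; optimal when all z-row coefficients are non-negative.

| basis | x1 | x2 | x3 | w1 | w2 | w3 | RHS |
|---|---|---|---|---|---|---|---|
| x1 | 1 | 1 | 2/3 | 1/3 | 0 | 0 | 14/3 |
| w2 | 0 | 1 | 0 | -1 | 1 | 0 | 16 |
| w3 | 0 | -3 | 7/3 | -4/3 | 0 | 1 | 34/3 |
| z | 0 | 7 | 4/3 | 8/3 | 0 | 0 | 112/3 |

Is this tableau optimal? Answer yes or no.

yes

Every z-row coefficient is ≥ 0, so the tableau is optimal.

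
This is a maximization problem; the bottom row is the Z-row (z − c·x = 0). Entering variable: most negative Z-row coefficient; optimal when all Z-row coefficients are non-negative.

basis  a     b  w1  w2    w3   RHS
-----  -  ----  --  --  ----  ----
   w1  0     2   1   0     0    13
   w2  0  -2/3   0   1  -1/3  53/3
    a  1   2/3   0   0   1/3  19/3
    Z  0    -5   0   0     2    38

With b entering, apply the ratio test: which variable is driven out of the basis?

w1

Column b entries and ratios — w1: 13/2 = 13/2; w2: -2/3 ≤ 0, skip; a: (19/3)/(2/3) = 19/2.
Smallest ratio is 13/2 in the row of w1, so w1 leaves.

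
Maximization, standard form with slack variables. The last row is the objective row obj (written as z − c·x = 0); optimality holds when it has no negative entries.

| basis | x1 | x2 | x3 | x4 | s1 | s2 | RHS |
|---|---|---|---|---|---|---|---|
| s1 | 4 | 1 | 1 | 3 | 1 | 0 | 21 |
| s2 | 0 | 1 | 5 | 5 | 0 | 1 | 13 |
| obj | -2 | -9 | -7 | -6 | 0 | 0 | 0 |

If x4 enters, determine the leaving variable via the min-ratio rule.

s2

Column x4 entries and ratios — s1: 21/3 = 7; s2: 13/5 = 13/5.
Smallest ratio is 13/5 in the row of s2, so s2 leaves.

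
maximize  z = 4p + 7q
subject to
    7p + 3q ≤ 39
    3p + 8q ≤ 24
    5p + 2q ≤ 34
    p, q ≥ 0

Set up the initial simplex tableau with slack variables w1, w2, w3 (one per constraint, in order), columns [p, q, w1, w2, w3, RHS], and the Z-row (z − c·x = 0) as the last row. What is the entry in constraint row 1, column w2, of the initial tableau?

Slack w2 belongs to constraint 2; its column is the unit vector e_2, so the entry in row 1 is 0.

0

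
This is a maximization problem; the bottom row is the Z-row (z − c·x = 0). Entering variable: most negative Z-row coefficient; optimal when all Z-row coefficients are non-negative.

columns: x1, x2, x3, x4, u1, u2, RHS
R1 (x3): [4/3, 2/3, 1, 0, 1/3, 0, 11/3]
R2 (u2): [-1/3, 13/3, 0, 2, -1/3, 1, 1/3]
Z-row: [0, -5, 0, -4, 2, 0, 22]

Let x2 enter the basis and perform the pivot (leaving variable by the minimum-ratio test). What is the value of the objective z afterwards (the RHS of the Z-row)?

291/13

Ratio test on column x2 — row 1: (11/3)/(2/3) = 11/2; row 2: (1/3)/(13/3) = 1/13. Minimum is 1/13 at row 2 (u2 leaves); pivot element 13/3.
Pivot on row 2; the Z-row RHS becomes 22 − (-5)·(1/13) = 291/13.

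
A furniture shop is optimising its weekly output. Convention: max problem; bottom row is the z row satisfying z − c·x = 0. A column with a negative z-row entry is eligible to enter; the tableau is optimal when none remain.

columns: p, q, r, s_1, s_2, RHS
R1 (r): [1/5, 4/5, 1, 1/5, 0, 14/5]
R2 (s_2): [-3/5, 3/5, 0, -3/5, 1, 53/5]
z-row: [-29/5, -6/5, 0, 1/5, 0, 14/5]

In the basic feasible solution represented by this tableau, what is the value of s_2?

53/5

s_2 is basic (row 2); its value is the RHS of that row, 53/5.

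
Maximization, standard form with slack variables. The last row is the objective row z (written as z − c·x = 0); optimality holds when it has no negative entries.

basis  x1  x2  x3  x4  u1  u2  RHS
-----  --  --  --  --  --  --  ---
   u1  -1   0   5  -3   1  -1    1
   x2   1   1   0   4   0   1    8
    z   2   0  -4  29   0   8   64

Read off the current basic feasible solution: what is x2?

8

x2 is basic (row 2); its value is the RHS of that row, 8.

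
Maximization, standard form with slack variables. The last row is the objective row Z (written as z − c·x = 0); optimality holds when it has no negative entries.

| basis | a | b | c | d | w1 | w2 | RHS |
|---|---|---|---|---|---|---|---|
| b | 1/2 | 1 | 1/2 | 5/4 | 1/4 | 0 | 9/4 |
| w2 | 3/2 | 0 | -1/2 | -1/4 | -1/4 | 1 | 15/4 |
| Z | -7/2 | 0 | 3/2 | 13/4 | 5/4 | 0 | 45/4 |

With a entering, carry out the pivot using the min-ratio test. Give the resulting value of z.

Ratio test on column a — row 1: (9/4)/(1/2) = 9/2; row 2: (15/4)/(3/2) = 5/2. Minimum is 5/2 at row 2 (w2 leaves); pivot element 3/2.
Pivot on row 2; the Z-row RHS becomes 45/4 − (-7/2)·(5/2) = 20.

20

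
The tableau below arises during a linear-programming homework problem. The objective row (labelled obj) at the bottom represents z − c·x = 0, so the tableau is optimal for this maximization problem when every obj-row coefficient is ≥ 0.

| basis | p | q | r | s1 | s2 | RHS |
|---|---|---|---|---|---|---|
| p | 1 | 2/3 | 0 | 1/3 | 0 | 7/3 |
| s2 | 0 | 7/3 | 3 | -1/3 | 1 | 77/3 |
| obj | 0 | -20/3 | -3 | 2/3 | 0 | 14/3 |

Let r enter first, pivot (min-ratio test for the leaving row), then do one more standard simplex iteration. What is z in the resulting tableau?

Ratio test on column r — row 1: entry 0 ≤ 0; row 2: (77/3)/3 = 77/9. Minimum is 77/9 at row 2 (s2 leaves); pivot element 3.
Pivot on row 2; the obj-row RHS becomes 14/3 − (-3)·(77/9) = 91/3.
Next entering variable (most negative obj-row entry -13/3): q.
Ratio test on column q — row 1: (7/3)/(2/3) = 7/2; row 2: (77/9)/(7/9) = 11. Minimum is 7/2 at row 1 (p leaves); pivot element 2/3.
After the second pivot the obj-row RHS is 91/3 − (-13/3)·(7/2) = 91/2.

91/2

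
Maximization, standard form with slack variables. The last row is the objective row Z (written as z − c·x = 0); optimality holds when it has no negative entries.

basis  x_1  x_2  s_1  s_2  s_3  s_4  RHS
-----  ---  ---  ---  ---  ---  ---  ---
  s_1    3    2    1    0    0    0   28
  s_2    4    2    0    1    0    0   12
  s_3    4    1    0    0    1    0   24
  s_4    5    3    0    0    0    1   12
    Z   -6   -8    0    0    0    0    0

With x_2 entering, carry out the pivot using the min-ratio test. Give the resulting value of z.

Ratio test on column x_2 — row 1: 28/2 = 14; row 2: 12/2 = 6; row 3: 24/1 = 24; row 4: 12/3 = 4. Minimum is 4 at row 4 (s_4 leaves); pivot element 3.
Pivot on row 4; the Z-row RHS becomes 0 − (-8)·4 = 32.

32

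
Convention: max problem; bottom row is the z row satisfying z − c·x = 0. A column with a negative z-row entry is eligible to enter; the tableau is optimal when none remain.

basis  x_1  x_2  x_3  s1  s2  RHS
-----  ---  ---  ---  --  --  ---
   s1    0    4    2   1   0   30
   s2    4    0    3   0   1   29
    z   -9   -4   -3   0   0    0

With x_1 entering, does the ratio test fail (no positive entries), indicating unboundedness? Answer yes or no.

Column x_1 has positive entries in row(s) 2, so the ratio test bounds it — not unbounded.

no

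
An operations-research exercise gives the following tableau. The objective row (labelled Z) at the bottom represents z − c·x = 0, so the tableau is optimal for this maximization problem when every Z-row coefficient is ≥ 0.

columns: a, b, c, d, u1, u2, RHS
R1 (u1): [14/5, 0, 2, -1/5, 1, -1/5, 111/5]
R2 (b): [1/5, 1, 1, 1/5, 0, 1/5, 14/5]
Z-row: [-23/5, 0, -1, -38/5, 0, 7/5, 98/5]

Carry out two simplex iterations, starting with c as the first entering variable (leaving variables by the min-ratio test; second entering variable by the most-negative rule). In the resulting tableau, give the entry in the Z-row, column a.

3

Ratio test on column c — row 1: (111/5)/2 = 111/10; row 2: (14/5)/1 = 14/5. Minimum is 14/5 at row 2 (b leaves); pivot element 1.
Divide row 2 by 1; eliminate column c from the other rows.
Second iteration: most negative Z-row entry is -37/5 in column d, so d enters.
Ratio test on column d — row 1: entry -3/5 ≤ 0; row 2: (14/5)/(1/5) = 14. Minimum is 14 at row 2 (c leaves); pivot element 1/5.
Divide row 2 by 1/5; eliminate column d from the other rows.
After both pivots, the entry at the Z-row, column a is 3.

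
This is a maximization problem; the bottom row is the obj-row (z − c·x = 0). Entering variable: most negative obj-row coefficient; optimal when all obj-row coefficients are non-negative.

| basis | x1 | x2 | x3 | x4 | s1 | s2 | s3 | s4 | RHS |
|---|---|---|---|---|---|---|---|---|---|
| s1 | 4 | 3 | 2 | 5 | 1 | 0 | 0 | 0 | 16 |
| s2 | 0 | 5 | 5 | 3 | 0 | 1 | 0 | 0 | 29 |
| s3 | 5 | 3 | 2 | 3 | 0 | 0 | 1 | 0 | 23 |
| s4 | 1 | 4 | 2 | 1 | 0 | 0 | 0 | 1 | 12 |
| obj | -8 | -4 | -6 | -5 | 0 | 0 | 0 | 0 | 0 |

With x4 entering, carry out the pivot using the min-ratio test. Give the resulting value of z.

Ratio test on column x4 — row 1: 16/5 = 16/5; row 2: 29/3 = 29/3; row 3: 23/3 = 23/3; row 4: 12/1 = 12. Minimum is 16/5 at row 1 (s1 leaves); pivot element 5.
Pivot on row 1; the obj-row RHS becomes 0 − (-5)·(16/5) = 16.

16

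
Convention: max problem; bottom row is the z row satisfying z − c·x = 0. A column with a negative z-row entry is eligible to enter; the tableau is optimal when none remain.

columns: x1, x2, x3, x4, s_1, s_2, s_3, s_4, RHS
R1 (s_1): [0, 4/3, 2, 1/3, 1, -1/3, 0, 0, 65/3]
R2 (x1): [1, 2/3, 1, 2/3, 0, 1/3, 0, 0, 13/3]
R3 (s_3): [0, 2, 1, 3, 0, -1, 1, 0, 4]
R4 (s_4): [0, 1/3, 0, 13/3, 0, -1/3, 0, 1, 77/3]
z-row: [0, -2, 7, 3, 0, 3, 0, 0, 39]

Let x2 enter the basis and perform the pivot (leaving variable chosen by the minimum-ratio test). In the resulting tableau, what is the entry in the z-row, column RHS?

43

Ratio test on column x2 — row 1: (65/3)/(4/3) = 65/4; row 2: (13/3)/(2/3) = 13/2; row 3: 4/2 = 2; row 4: (77/3)/(1/3) = 77. Minimum is 2 at row 3 (s_3 leaves); pivot element 2.
Divide row 3 by 2; eliminate column x2 from the other rows.
z-row update in column RHS: 39 − (-2)·2 = 43.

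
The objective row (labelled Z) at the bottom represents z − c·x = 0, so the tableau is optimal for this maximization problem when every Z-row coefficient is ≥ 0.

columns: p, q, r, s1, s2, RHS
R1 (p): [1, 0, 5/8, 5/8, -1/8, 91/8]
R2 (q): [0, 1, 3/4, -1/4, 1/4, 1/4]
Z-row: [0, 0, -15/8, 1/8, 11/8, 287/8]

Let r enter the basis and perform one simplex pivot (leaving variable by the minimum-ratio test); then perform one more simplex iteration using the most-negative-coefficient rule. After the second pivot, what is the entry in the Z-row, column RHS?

216/5

Ratio test on column r — row 1: (91/8)/(5/8) = 91/5; row 2: (1/4)/(3/4) = 1/3. Minimum is 1/3 at row 2 (q leaves); pivot element 3/4.
Divide row 2 by 3/4; eliminate column r from the other rows.
Second iteration: most negative Z-row entry is -1/2 in column s1, so s1 enters.
Ratio test on column s1 — row 1: (67/6)/(5/6) = 67/5; row 2: entry -1/3 ≤ 0. Minimum is 67/5 at row 1 (p leaves); pivot element 5/6.
Divide row 1 by 5/6; eliminate column s1 from the other rows.
After both pivots, the entry at the Z-row, column RHS is 216/5.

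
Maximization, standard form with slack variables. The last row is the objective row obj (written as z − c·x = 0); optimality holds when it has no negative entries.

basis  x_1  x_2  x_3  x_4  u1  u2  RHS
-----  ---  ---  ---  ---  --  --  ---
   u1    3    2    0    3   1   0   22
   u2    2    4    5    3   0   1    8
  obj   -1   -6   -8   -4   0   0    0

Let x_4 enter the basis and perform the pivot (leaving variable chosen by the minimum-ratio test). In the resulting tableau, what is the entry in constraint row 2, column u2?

Ratio test on column x_4 — row 1: 22/3 = 22/3; row 2: 8/3 = 8/3. Minimum is 8/3 at row 2 (u2 leaves); pivot element 3.
Divide row 2 by 3; eliminate column x_4 from the other rows.
In the new row 2, the u2 entry is the old entry divided by the pivot: 1/3 = 1/3.

1/3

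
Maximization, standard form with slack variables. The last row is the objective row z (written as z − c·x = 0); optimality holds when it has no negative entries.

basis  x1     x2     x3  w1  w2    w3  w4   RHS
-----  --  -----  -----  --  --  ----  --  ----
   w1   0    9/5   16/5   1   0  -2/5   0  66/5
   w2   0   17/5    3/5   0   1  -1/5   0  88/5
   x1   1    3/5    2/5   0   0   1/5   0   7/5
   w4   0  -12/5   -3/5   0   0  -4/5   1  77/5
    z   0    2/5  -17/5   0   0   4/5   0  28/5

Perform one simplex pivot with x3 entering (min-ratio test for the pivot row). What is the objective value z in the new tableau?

Ratio test on column x3 — row 1: (66/5)/(16/5) = 33/8; row 2: (88/5)/(3/5) = 88/3; row 3: (7/5)/(2/5) = 7/2; row 4: entry -3/5 ≤ 0. Minimum is 7/2 at row 3 (x1 leaves); pivot element 2/5.
Pivot on row 3; the z-row RHS becomes 28/5 − (-17/5)·(7/2) = 35/2.

35/2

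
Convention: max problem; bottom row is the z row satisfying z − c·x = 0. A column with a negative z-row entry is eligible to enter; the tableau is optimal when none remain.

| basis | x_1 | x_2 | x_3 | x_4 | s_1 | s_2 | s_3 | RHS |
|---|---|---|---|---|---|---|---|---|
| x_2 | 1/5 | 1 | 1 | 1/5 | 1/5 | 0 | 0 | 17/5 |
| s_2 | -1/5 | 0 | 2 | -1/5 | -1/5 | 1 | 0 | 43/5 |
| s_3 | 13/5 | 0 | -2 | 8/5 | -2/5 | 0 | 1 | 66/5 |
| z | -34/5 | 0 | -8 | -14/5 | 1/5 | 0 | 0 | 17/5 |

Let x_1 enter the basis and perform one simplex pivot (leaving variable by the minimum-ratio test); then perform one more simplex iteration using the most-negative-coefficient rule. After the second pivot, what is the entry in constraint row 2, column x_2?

Ratio test on column x_1 — row 1: (17/5)/(1/5) = 17; row 2: entry -1/5 ≤ 0; row 3: (66/5)/(13/5) = 66/13. Minimum is 66/13 at row 3 (s_3 leaves); pivot element 13/5.
Divide row 3 by 13/5; eliminate column x_1 from the other rows.
Second iteration: most negative z-row entry is -172/13 in column x_3, so x_3 enters.
Ratio test on column x_3 — row 1: (31/13)/(15/13) = 31/15; row 2: (125/13)/(24/13) = 125/24; row 3: entry -10/13 ≤ 0. Minimum is 31/15 at row 1 (x_2 leaves); pivot element 15/13.
Divide row 1 by 15/13; eliminate column x_3 from the other rows.
After both pivots, the entry at constraint row 2, column x_2 is -8/5.

-8/5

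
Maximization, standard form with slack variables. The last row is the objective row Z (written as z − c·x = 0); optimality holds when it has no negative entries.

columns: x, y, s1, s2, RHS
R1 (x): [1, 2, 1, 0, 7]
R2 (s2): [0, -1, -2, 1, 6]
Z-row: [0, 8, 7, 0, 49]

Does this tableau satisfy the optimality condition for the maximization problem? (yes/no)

yes

Every Z-row coefficient is ≥ 0, so the tableau is optimal.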